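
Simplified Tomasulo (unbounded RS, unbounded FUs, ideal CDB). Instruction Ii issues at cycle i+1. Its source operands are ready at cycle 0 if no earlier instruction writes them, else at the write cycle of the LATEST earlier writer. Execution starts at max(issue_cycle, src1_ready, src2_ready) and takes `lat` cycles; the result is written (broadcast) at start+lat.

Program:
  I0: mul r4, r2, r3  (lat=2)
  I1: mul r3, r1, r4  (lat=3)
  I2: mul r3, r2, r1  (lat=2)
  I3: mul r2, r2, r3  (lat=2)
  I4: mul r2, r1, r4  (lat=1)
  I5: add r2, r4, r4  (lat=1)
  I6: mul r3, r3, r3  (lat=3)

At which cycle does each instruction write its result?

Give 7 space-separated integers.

Answer: 3 6 5 7 6 7 10

Derivation:
I0 mul r4: issue@1 deps=(None,None) exec_start@1 write@3
I1 mul r3: issue@2 deps=(None,0) exec_start@3 write@6
I2 mul r3: issue@3 deps=(None,None) exec_start@3 write@5
I3 mul r2: issue@4 deps=(None,2) exec_start@5 write@7
I4 mul r2: issue@5 deps=(None,0) exec_start@5 write@6
I5 add r2: issue@6 deps=(0,0) exec_start@6 write@7
I6 mul r3: issue@7 deps=(2,2) exec_start@7 write@10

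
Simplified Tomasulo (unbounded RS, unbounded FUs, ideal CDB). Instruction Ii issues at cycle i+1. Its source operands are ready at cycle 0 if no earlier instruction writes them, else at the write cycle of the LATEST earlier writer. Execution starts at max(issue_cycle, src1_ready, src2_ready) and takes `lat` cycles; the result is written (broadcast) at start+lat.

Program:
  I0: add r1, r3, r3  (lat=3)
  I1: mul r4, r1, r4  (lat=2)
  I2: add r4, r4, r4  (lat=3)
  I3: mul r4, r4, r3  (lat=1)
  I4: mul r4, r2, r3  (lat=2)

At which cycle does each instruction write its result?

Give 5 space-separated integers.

I0 add r1: issue@1 deps=(None,None) exec_start@1 write@4
I1 mul r4: issue@2 deps=(0,None) exec_start@4 write@6
I2 add r4: issue@3 deps=(1,1) exec_start@6 write@9
I3 mul r4: issue@4 deps=(2,None) exec_start@9 write@10
I4 mul r4: issue@5 deps=(None,None) exec_start@5 write@7

Answer: 4 6 9 10 7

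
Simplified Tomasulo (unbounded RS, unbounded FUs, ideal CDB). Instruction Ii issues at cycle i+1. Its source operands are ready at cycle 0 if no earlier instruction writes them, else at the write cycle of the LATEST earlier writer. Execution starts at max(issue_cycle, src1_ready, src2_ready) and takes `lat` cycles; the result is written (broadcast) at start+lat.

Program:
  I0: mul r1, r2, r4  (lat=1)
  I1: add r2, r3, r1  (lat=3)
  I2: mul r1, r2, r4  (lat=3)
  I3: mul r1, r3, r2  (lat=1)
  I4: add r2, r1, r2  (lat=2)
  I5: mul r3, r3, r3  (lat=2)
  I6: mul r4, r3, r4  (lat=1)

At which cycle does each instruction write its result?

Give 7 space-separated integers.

Answer: 2 5 8 6 8 8 9

Derivation:
I0 mul r1: issue@1 deps=(None,None) exec_start@1 write@2
I1 add r2: issue@2 deps=(None,0) exec_start@2 write@5
I2 mul r1: issue@3 deps=(1,None) exec_start@5 write@8
I3 mul r1: issue@4 deps=(None,1) exec_start@5 write@6
I4 add r2: issue@5 deps=(3,1) exec_start@6 write@8
I5 mul r3: issue@6 deps=(None,None) exec_start@6 write@8
I6 mul r4: issue@7 deps=(5,None) exec_start@8 write@9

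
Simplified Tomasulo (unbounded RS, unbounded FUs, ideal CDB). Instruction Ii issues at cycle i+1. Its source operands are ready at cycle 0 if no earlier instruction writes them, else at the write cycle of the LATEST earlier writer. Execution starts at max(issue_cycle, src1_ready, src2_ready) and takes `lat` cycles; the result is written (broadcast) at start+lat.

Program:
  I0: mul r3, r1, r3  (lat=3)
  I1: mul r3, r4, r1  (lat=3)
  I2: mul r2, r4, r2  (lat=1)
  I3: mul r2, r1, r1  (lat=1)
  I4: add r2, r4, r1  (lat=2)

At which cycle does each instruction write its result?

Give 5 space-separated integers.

I0 mul r3: issue@1 deps=(None,None) exec_start@1 write@4
I1 mul r3: issue@2 deps=(None,None) exec_start@2 write@5
I2 mul r2: issue@3 deps=(None,None) exec_start@3 write@4
I3 mul r2: issue@4 deps=(None,None) exec_start@4 write@5
I4 add r2: issue@5 deps=(None,None) exec_start@5 write@7

Answer: 4 5 4 5 7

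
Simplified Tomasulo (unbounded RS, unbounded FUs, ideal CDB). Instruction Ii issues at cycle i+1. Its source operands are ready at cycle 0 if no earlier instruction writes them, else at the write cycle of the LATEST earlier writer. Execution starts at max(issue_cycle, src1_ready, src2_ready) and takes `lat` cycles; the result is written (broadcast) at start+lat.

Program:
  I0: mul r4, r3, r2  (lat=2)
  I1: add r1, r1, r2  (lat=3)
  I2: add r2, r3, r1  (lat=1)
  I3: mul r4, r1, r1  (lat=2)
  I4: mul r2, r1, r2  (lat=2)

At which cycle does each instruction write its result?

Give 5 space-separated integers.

I0 mul r4: issue@1 deps=(None,None) exec_start@1 write@3
I1 add r1: issue@2 deps=(None,None) exec_start@2 write@5
I2 add r2: issue@3 deps=(None,1) exec_start@5 write@6
I3 mul r4: issue@4 deps=(1,1) exec_start@5 write@7
I4 mul r2: issue@5 deps=(1,2) exec_start@6 write@8

Answer: 3 5 6 7 8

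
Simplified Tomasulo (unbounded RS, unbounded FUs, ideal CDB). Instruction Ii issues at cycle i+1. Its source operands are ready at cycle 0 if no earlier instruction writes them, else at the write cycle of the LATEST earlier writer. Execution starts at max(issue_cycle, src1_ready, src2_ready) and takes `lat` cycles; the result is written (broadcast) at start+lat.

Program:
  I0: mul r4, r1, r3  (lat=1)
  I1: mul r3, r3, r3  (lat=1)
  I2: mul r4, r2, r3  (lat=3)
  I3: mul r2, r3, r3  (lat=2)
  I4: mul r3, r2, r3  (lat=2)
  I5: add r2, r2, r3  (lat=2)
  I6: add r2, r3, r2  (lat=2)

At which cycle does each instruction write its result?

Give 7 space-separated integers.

Answer: 2 3 6 6 8 10 12

Derivation:
I0 mul r4: issue@1 deps=(None,None) exec_start@1 write@2
I1 mul r3: issue@2 deps=(None,None) exec_start@2 write@3
I2 mul r4: issue@3 deps=(None,1) exec_start@3 write@6
I3 mul r2: issue@4 deps=(1,1) exec_start@4 write@6
I4 mul r3: issue@5 deps=(3,1) exec_start@6 write@8
I5 add r2: issue@6 deps=(3,4) exec_start@8 write@10
I6 add r2: issue@7 deps=(4,5) exec_start@10 write@12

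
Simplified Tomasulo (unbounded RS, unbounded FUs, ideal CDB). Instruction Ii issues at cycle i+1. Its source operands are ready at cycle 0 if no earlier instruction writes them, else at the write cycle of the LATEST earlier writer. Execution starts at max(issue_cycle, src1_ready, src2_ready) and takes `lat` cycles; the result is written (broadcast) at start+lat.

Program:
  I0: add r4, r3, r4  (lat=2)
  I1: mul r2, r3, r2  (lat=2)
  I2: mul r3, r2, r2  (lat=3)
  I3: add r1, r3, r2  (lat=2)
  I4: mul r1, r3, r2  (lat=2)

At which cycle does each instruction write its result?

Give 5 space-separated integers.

I0 add r4: issue@1 deps=(None,None) exec_start@1 write@3
I1 mul r2: issue@2 deps=(None,None) exec_start@2 write@4
I2 mul r3: issue@3 deps=(1,1) exec_start@4 write@7
I3 add r1: issue@4 deps=(2,1) exec_start@7 write@9
I4 mul r1: issue@5 deps=(2,1) exec_start@7 write@9

Answer: 3 4 7 9 9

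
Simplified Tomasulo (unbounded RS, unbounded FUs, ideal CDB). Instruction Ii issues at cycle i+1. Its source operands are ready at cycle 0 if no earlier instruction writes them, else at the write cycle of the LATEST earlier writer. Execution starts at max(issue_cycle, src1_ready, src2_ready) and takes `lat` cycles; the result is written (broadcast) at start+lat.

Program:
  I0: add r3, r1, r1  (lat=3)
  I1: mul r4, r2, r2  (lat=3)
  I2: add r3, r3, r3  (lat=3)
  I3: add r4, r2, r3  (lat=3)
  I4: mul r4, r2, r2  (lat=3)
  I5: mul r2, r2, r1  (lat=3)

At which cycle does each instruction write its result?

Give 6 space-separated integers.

I0 add r3: issue@1 deps=(None,None) exec_start@1 write@4
I1 mul r4: issue@2 deps=(None,None) exec_start@2 write@5
I2 add r3: issue@3 deps=(0,0) exec_start@4 write@7
I3 add r4: issue@4 deps=(None,2) exec_start@7 write@10
I4 mul r4: issue@5 deps=(None,None) exec_start@5 write@8
I5 mul r2: issue@6 deps=(None,None) exec_start@6 write@9

Answer: 4 5 7 10 8 9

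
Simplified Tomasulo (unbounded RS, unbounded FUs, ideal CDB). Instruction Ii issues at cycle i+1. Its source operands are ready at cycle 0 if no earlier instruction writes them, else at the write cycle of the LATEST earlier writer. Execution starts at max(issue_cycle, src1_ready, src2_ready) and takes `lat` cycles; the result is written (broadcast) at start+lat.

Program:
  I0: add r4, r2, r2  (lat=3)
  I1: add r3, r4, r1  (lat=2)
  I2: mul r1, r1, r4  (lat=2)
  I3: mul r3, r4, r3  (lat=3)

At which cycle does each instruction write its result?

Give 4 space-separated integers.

I0 add r4: issue@1 deps=(None,None) exec_start@1 write@4
I1 add r3: issue@2 deps=(0,None) exec_start@4 write@6
I2 mul r1: issue@3 deps=(None,0) exec_start@4 write@6
I3 mul r3: issue@4 deps=(0,1) exec_start@6 write@9

Answer: 4 6 6 9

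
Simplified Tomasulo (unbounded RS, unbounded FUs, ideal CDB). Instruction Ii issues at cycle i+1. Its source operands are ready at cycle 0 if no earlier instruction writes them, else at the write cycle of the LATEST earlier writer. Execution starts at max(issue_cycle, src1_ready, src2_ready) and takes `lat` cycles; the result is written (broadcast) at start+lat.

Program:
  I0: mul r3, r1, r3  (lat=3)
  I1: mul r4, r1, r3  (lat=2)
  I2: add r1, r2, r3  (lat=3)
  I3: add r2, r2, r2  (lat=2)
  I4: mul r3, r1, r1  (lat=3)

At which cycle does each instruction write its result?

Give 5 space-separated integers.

Answer: 4 6 7 6 10

Derivation:
I0 mul r3: issue@1 deps=(None,None) exec_start@1 write@4
I1 mul r4: issue@2 deps=(None,0) exec_start@4 write@6
I2 add r1: issue@3 deps=(None,0) exec_start@4 write@7
I3 add r2: issue@4 deps=(None,None) exec_start@4 write@6
I4 mul r3: issue@5 deps=(2,2) exec_start@7 write@10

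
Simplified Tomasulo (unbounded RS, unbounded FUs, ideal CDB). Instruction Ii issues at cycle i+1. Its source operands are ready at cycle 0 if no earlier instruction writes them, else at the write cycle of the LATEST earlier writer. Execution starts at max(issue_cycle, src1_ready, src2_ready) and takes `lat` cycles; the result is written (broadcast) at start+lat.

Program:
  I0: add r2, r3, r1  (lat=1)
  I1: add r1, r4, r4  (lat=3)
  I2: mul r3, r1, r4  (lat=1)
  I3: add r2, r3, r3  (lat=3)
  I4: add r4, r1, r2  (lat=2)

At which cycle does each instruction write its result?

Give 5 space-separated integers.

I0 add r2: issue@1 deps=(None,None) exec_start@1 write@2
I1 add r1: issue@2 deps=(None,None) exec_start@2 write@5
I2 mul r3: issue@3 deps=(1,None) exec_start@5 write@6
I3 add r2: issue@4 deps=(2,2) exec_start@6 write@9
I4 add r4: issue@5 deps=(1,3) exec_start@9 write@11

Answer: 2 5 6 9 11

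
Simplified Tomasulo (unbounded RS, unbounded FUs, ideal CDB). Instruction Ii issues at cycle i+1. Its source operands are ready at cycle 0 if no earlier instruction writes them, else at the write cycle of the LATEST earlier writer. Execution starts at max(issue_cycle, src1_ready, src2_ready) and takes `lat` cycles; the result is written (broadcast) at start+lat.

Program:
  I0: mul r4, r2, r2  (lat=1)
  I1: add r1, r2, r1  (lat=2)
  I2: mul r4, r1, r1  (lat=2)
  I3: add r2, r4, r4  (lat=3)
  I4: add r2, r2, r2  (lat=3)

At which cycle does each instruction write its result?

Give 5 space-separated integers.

I0 mul r4: issue@1 deps=(None,None) exec_start@1 write@2
I1 add r1: issue@2 deps=(None,None) exec_start@2 write@4
I2 mul r4: issue@3 deps=(1,1) exec_start@4 write@6
I3 add r2: issue@4 deps=(2,2) exec_start@6 write@9
I4 add r2: issue@5 deps=(3,3) exec_start@9 write@12

Answer: 2 4 6 9 12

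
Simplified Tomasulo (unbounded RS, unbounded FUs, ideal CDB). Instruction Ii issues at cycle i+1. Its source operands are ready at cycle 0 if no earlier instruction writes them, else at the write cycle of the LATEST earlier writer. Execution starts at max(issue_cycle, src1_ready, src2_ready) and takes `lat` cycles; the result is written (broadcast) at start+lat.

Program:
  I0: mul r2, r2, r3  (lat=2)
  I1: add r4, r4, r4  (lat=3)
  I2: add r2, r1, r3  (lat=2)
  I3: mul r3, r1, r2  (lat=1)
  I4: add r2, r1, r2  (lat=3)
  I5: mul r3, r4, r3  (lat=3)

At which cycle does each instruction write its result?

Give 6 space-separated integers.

I0 mul r2: issue@1 deps=(None,None) exec_start@1 write@3
I1 add r4: issue@2 deps=(None,None) exec_start@2 write@5
I2 add r2: issue@3 deps=(None,None) exec_start@3 write@5
I3 mul r3: issue@4 deps=(None,2) exec_start@5 write@6
I4 add r2: issue@5 deps=(None,2) exec_start@5 write@8
I5 mul r3: issue@6 deps=(1,3) exec_start@6 write@9

Answer: 3 5 5 6 8 9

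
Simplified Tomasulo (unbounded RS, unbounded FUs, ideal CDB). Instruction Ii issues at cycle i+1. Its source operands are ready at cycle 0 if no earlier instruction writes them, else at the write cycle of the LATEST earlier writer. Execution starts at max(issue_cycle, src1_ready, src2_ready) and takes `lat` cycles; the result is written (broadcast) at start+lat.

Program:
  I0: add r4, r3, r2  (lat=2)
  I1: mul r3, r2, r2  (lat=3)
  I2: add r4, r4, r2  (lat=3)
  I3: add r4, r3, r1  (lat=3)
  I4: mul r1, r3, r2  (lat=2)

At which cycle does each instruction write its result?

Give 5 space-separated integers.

I0 add r4: issue@1 deps=(None,None) exec_start@1 write@3
I1 mul r3: issue@2 deps=(None,None) exec_start@2 write@5
I2 add r4: issue@3 deps=(0,None) exec_start@3 write@6
I3 add r4: issue@4 deps=(1,None) exec_start@5 write@8
I4 mul r1: issue@5 deps=(1,None) exec_start@5 write@7

Answer: 3 5 6 8 7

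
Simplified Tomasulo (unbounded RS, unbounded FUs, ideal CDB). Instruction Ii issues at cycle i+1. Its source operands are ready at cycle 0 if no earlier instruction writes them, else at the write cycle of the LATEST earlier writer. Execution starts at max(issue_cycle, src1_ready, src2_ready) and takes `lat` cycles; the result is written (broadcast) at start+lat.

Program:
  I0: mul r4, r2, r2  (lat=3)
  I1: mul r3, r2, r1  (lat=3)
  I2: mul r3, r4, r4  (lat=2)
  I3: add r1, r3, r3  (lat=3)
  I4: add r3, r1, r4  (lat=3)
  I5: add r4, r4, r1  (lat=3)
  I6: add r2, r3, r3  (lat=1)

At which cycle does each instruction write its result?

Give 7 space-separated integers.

I0 mul r4: issue@1 deps=(None,None) exec_start@1 write@4
I1 mul r3: issue@2 deps=(None,None) exec_start@2 write@5
I2 mul r3: issue@3 deps=(0,0) exec_start@4 write@6
I3 add r1: issue@4 deps=(2,2) exec_start@6 write@9
I4 add r3: issue@5 deps=(3,0) exec_start@9 write@12
I5 add r4: issue@6 deps=(0,3) exec_start@9 write@12
I6 add r2: issue@7 deps=(4,4) exec_start@12 write@13

Answer: 4 5 6 9 12 12 13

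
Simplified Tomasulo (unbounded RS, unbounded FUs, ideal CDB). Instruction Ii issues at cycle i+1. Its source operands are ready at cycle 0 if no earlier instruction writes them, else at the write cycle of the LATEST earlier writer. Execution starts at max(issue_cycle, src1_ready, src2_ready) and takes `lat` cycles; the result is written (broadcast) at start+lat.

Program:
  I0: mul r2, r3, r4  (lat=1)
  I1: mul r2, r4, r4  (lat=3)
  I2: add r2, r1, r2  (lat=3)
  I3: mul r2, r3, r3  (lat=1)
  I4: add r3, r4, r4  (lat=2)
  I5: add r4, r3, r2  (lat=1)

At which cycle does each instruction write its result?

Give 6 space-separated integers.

Answer: 2 5 8 5 7 8

Derivation:
I0 mul r2: issue@1 deps=(None,None) exec_start@1 write@2
I1 mul r2: issue@2 deps=(None,None) exec_start@2 write@5
I2 add r2: issue@3 deps=(None,1) exec_start@5 write@8
I3 mul r2: issue@4 deps=(None,None) exec_start@4 write@5
I4 add r3: issue@5 deps=(None,None) exec_start@5 write@7
I5 add r4: issue@6 deps=(4,3) exec_start@7 write@8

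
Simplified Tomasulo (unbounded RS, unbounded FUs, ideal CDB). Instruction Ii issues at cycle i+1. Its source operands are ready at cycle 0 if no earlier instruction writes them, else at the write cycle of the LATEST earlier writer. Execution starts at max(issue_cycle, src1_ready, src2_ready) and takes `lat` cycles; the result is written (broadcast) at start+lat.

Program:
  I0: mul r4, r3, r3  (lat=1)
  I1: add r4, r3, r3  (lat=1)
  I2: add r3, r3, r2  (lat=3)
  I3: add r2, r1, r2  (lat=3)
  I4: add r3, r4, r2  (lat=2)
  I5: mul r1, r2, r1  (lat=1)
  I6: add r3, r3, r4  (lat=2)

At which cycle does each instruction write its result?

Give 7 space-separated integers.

I0 mul r4: issue@1 deps=(None,None) exec_start@1 write@2
I1 add r4: issue@2 deps=(None,None) exec_start@2 write@3
I2 add r3: issue@3 deps=(None,None) exec_start@3 write@6
I3 add r2: issue@4 deps=(None,None) exec_start@4 write@7
I4 add r3: issue@5 deps=(1,3) exec_start@7 write@9
I5 mul r1: issue@6 deps=(3,None) exec_start@7 write@8
I6 add r3: issue@7 deps=(4,1) exec_start@9 write@11

Answer: 2 3 6 7 9 8 11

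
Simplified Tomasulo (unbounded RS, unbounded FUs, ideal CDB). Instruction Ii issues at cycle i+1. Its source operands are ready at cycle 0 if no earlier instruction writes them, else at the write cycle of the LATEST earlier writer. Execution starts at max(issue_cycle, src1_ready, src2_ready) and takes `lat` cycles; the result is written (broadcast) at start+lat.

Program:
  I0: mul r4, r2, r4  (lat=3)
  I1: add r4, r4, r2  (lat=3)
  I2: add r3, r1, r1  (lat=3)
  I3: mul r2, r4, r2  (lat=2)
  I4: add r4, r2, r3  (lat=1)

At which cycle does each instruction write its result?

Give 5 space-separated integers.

I0 mul r4: issue@1 deps=(None,None) exec_start@1 write@4
I1 add r4: issue@2 deps=(0,None) exec_start@4 write@7
I2 add r3: issue@3 deps=(None,None) exec_start@3 write@6
I3 mul r2: issue@4 deps=(1,None) exec_start@7 write@9
I4 add r4: issue@5 deps=(3,2) exec_start@9 write@10

Answer: 4 7 6 9 10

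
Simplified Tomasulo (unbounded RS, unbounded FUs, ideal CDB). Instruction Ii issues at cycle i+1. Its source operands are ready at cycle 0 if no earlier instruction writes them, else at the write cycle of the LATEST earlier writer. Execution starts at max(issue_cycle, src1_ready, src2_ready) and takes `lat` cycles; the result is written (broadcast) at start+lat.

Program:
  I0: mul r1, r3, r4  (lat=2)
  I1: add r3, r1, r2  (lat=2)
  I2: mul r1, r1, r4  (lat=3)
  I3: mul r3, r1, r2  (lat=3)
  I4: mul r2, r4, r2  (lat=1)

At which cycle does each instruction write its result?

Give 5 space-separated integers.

Answer: 3 5 6 9 6

Derivation:
I0 mul r1: issue@1 deps=(None,None) exec_start@1 write@3
I1 add r3: issue@2 deps=(0,None) exec_start@3 write@5
I2 mul r1: issue@3 deps=(0,None) exec_start@3 write@6
I3 mul r3: issue@4 deps=(2,None) exec_start@6 write@9
I4 mul r2: issue@5 deps=(None,None) exec_start@5 write@6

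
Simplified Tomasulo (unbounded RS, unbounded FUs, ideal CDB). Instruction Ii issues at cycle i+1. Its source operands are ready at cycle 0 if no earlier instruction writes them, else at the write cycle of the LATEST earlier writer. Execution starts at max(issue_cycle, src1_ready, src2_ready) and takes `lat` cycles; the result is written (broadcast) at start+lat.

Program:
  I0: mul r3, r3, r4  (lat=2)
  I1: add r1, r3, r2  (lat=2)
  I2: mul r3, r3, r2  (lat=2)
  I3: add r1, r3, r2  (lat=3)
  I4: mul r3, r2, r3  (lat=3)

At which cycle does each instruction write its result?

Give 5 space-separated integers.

Answer: 3 5 5 8 8

Derivation:
I0 mul r3: issue@1 deps=(None,None) exec_start@1 write@3
I1 add r1: issue@2 deps=(0,None) exec_start@3 write@5
I2 mul r3: issue@3 deps=(0,None) exec_start@3 write@5
I3 add r1: issue@4 deps=(2,None) exec_start@5 write@8
I4 mul r3: issue@5 deps=(None,2) exec_start@5 write@8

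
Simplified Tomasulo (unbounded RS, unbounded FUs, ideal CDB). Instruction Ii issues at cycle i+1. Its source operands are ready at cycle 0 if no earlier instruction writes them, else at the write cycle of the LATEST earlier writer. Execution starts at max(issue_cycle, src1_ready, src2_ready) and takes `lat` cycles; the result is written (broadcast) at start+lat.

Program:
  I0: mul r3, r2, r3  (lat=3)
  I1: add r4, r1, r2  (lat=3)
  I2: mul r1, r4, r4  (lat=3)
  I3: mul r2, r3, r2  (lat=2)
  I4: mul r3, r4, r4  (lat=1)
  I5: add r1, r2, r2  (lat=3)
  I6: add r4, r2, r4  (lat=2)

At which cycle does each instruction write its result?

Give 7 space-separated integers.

I0 mul r3: issue@1 deps=(None,None) exec_start@1 write@4
I1 add r4: issue@2 deps=(None,None) exec_start@2 write@5
I2 mul r1: issue@3 deps=(1,1) exec_start@5 write@8
I3 mul r2: issue@4 deps=(0,None) exec_start@4 write@6
I4 mul r3: issue@5 deps=(1,1) exec_start@5 write@6
I5 add r1: issue@6 deps=(3,3) exec_start@6 write@9
I6 add r4: issue@7 deps=(3,1) exec_start@7 write@9

Answer: 4 5 8 6 6 9 9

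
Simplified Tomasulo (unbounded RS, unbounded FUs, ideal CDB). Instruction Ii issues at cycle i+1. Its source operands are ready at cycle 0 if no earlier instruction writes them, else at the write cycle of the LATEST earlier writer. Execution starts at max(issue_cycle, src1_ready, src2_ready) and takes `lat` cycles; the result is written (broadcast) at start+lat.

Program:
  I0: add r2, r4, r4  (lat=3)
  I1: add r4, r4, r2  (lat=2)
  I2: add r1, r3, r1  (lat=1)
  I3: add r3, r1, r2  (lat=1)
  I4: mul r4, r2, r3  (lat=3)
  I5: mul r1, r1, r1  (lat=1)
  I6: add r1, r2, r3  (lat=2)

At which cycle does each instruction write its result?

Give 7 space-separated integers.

I0 add r2: issue@1 deps=(None,None) exec_start@1 write@4
I1 add r4: issue@2 deps=(None,0) exec_start@4 write@6
I2 add r1: issue@3 deps=(None,None) exec_start@3 write@4
I3 add r3: issue@4 deps=(2,0) exec_start@4 write@5
I4 mul r4: issue@5 deps=(0,3) exec_start@5 write@8
I5 mul r1: issue@6 deps=(2,2) exec_start@6 write@7
I6 add r1: issue@7 deps=(0,3) exec_start@7 write@9

Answer: 4 6 4 5 8 7 9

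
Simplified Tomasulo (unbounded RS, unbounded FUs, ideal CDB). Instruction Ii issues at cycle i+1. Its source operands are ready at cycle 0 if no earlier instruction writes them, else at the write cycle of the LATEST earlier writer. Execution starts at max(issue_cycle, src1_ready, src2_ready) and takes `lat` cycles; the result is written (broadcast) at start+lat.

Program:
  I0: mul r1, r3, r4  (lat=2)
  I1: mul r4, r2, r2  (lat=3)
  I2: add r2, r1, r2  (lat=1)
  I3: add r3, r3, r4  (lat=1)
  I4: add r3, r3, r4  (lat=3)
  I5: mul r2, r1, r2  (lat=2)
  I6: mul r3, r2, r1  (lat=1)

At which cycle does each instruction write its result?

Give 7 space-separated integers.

Answer: 3 5 4 6 9 8 9

Derivation:
I0 mul r1: issue@1 deps=(None,None) exec_start@1 write@3
I1 mul r4: issue@2 deps=(None,None) exec_start@2 write@5
I2 add r2: issue@3 deps=(0,None) exec_start@3 write@4
I3 add r3: issue@4 deps=(None,1) exec_start@5 write@6
I4 add r3: issue@5 deps=(3,1) exec_start@6 write@9
I5 mul r2: issue@6 deps=(0,2) exec_start@6 write@8
I6 mul r3: issue@7 deps=(5,0) exec_start@8 write@9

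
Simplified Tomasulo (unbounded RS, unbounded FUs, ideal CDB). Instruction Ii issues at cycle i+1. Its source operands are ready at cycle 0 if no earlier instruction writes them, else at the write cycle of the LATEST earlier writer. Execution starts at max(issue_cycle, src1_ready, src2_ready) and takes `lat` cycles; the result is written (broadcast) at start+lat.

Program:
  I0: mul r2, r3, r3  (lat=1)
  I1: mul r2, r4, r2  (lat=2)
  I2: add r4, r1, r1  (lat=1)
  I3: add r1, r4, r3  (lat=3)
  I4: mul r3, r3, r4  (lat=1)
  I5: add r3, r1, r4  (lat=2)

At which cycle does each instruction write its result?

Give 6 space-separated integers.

Answer: 2 4 4 7 6 9

Derivation:
I0 mul r2: issue@1 deps=(None,None) exec_start@1 write@2
I1 mul r2: issue@2 deps=(None,0) exec_start@2 write@4
I2 add r4: issue@3 deps=(None,None) exec_start@3 write@4
I3 add r1: issue@4 deps=(2,None) exec_start@4 write@7
I4 mul r3: issue@5 deps=(None,2) exec_start@5 write@6
I5 add r3: issue@6 deps=(3,2) exec_start@7 write@9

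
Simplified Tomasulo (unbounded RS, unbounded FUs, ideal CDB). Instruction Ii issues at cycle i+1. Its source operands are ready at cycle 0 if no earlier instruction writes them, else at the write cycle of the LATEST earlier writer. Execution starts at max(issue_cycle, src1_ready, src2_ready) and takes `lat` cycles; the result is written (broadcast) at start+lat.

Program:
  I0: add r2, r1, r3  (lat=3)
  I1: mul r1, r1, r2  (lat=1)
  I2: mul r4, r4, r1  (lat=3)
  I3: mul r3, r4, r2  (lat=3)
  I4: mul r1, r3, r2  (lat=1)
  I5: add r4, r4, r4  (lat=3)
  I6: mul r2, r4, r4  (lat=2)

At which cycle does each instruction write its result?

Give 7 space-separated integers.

I0 add r2: issue@1 deps=(None,None) exec_start@1 write@4
I1 mul r1: issue@2 deps=(None,0) exec_start@4 write@5
I2 mul r4: issue@3 deps=(None,1) exec_start@5 write@8
I3 mul r3: issue@4 deps=(2,0) exec_start@8 write@11
I4 mul r1: issue@5 deps=(3,0) exec_start@11 write@12
I5 add r4: issue@6 deps=(2,2) exec_start@8 write@11
I6 mul r2: issue@7 deps=(5,5) exec_start@11 write@13

Answer: 4 5 8 11 12 11 13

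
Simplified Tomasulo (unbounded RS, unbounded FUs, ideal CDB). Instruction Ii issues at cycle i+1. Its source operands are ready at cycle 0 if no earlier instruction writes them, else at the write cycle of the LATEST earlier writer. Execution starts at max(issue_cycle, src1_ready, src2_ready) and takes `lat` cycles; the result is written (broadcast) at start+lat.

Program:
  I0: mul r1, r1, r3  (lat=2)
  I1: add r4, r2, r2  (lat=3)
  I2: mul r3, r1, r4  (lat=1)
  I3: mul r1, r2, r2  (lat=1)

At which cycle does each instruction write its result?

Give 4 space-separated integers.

Answer: 3 5 6 5

Derivation:
I0 mul r1: issue@1 deps=(None,None) exec_start@1 write@3
I1 add r4: issue@2 deps=(None,None) exec_start@2 write@5
I2 mul r3: issue@3 deps=(0,1) exec_start@5 write@6
I3 mul r1: issue@4 deps=(None,None) exec_start@4 write@5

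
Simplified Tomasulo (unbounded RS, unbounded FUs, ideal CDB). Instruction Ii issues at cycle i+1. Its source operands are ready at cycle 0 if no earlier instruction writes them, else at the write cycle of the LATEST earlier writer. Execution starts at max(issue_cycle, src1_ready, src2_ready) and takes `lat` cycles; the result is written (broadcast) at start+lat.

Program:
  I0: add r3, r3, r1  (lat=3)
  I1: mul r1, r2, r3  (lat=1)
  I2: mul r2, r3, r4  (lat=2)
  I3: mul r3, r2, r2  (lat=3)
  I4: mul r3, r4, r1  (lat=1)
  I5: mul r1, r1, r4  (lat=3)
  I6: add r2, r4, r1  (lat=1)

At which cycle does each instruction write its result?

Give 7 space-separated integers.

Answer: 4 5 6 9 6 9 10

Derivation:
I0 add r3: issue@1 deps=(None,None) exec_start@1 write@4
I1 mul r1: issue@2 deps=(None,0) exec_start@4 write@5
I2 mul r2: issue@3 deps=(0,None) exec_start@4 write@6
I3 mul r3: issue@4 deps=(2,2) exec_start@6 write@9
I4 mul r3: issue@5 deps=(None,1) exec_start@5 write@6
I5 mul r1: issue@6 deps=(1,None) exec_start@6 write@9
I6 add r2: issue@7 deps=(None,5) exec_start@9 write@10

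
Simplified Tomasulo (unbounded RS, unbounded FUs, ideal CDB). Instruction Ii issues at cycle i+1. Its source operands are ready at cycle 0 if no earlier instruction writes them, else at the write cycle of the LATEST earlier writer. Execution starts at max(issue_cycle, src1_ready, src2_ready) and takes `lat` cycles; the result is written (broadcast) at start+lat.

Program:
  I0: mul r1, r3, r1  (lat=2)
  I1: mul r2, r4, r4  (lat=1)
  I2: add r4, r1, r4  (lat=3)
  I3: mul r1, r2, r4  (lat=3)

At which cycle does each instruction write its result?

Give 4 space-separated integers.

I0 mul r1: issue@1 deps=(None,None) exec_start@1 write@3
I1 mul r2: issue@2 deps=(None,None) exec_start@2 write@3
I2 add r4: issue@3 deps=(0,None) exec_start@3 write@6
I3 mul r1: issue@4 deps=(1,2) exec_start@6 write@9

Answer: 3 3 6 9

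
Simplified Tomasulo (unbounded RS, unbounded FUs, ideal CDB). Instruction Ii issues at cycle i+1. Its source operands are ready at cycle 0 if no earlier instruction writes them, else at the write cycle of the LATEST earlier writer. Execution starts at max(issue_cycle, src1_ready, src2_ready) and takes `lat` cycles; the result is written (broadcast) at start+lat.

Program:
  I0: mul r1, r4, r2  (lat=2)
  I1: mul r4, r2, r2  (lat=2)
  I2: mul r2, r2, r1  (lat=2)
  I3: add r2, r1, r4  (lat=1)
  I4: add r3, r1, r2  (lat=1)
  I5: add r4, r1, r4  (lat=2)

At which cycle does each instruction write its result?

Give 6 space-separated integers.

Answer: 3 4 5 5 6 8

Derivation:
I0 mul r1: issue@1 deps=(None,None) exec_start@1 write@3
I1 mul r4: issue@2 deps=(None,None) exec_start@2 write@4
I2 mul r2: issue@3 deps=(None,0) exec_start@3 write@5
I3 add r2: issue@4 deps=(0,1) exec_start@4 write@5
I4 add r3: issue@5 deps=(0,3) exec_start@5 write@6
I5 add r4: issue@6 deps=(0,1) exec_start@6 write@8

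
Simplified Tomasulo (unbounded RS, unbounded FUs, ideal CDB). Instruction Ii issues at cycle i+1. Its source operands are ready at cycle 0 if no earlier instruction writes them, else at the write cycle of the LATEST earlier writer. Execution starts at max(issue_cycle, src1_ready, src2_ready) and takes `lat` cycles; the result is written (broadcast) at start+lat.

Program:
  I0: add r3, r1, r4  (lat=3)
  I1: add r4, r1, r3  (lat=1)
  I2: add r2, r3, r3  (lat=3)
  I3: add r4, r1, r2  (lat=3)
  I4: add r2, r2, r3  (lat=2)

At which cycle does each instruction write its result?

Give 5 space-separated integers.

I0 add r3: issue@1 deps=(None,None) exec_start@1 write@4
I1 add r4: issue@2 deps=(None,0) exec_start@4 write@5
I2 add r2: issue@3 deps=(0,0) exec_start@4 write@7
I3 add r4: issue@4 deps=(None,2) exec_start@7 write@10
I4 add r2: issue@5 deps=(2,0) exec_start@7 write@9

Answer: 4 5 7 10 9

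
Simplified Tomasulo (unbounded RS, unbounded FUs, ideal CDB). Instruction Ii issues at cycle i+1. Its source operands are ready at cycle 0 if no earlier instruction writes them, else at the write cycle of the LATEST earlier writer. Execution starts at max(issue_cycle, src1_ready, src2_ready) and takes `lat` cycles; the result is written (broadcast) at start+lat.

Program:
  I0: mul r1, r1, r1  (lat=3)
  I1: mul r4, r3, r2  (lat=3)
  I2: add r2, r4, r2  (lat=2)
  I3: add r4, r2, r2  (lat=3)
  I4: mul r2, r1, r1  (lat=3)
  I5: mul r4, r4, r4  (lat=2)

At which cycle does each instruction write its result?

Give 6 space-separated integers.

Answer: 4 5 7 10 8 12

Derivation:
I0 mul r1: issue@1 deps=(None,None) exec_start@1 write@4
I1 mul r4: issue@2 deps=(None,None) exec_start@2 write@5
I2 add r2: issue@3 deps=(1,None) exec_start@5 write@7
I3 add r4: issue@4 deps=(2,2) exec_start@7 write@10
I4 mul r2: issue@5 deps=(0,0) exec_start@5 write@8
I5 mul r4: issue@6 deps=(3,3) exec_start@10 write@12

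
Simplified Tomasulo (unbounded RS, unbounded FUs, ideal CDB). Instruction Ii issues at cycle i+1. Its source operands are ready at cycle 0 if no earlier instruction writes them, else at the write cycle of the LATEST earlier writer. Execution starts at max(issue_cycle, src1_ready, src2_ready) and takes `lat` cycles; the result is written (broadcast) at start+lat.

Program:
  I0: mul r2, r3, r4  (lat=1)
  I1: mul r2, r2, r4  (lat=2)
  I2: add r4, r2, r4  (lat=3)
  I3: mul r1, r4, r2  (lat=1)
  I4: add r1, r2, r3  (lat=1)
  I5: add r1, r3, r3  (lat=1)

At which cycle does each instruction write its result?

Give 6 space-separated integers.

I0 mul r2: issue@1 deps=(None,None) exec_start@1 write@2
I1 mul r2: issue@2 deps=(0,None) exec_start@2 write@4
I2 add r4: issue@3 deps=(1,None) exec_start@4 write@7
I3 mul r1: issue@4 deps=(2,1) exec_start@7 write@8
I4 add r1: issue@5 deps=(1,None) exec_start@5 write@6
I5 add r1: issue@6 deps=(None,None) exec_start@6 write@7

Answer: 2 4 7 8 6 7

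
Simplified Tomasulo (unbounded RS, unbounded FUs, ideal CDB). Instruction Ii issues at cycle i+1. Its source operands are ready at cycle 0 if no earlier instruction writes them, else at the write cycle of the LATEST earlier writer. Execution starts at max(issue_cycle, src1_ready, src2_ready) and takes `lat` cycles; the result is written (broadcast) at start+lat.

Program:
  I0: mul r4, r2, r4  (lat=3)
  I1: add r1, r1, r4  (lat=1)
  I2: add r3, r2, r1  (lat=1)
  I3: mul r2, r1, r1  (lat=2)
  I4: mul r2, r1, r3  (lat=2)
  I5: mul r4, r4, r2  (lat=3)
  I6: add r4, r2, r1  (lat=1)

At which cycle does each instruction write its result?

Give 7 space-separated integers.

I0 mul r4: issue@1 deps=(None,None) exec_start@1 write@4
I1 add r1: issue@2 deps=(None,0) exec_start@4 write@5
I2 add r3: issue@3 deps=(None,1) exec_start@5 write@6
I3 mul r2: issue@4 deps=(1,1) exec_start@5 write@7
I4 mul r2: issue@5 deps=(1,2) exec_start@6 write@8
I5 mul r4: issue@6 deps=(0,4) exec_start@8 write@11
I6 add r4: issue@7 deps=(4,1) exec_start@8 write@9

Answer: 4 5 6 7 8 11 9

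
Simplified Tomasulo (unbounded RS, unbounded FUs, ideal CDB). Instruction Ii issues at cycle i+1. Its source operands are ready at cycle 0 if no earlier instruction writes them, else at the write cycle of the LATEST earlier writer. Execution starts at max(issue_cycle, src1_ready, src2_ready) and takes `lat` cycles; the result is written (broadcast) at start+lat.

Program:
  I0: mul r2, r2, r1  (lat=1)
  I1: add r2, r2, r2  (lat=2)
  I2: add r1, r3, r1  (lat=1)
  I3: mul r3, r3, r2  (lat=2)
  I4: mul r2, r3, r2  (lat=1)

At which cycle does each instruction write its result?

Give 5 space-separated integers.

I0 mul r2: issue@1 deps=(None,None) exec_start@1 write@2
I1 add r2: issue@2 deps=(0,0) exec_start@2 write@4
I2 add r1: issue@3 deps=(None,None) exec_start@3 write@4
I3 mul r3: issue@4 deps=(None,1) exec_start@4 write@6
I4 mul r2: issue@5 deps=(3,1) exec_start@6 write@7

Answer: 2 4 4 6 7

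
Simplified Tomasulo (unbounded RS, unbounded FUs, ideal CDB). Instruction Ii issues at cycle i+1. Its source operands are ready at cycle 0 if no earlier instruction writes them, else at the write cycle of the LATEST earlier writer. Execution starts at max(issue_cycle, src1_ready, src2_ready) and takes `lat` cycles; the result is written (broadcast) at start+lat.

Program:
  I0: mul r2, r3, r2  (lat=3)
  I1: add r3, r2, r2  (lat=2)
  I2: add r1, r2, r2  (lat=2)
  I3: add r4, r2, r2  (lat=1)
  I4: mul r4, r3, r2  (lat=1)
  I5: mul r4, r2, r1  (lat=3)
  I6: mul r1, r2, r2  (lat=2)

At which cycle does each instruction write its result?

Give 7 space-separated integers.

I0 mul r2: issue@1 deps=(None,None) exec_start@1 write@4
I1 add r3: issue@2 deps=(0,0) exec_start@4 write@6
I2 add r1: issue@3 deps=(0,0) exec_start@4 write@6
I3 add r4: issue@4 deps=(0,0) exec_start@4 write@5
I4 mul r4: issue@5 deps=(1,0) exec_start@6 write@7
I5 mul r4: issue@6 deps=(0,2) exec_start@6 write@9
I6 mul r1: issue@7 deps=(0,0) exec_start@7 write@9

Answer: 4 6 6 5 7 9 9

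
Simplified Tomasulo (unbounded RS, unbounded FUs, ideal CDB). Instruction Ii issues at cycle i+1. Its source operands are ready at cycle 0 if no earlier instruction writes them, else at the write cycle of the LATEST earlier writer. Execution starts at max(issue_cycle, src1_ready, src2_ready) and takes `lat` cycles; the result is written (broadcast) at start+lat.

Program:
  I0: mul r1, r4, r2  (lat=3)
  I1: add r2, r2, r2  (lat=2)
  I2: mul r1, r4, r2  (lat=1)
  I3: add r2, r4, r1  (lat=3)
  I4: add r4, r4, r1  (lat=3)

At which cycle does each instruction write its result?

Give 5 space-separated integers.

I0 mul r1: issue@1 deps=(None,None) exec_start@1 write@4
I1 add r2: issue@2 deps=(None,None) exec_start@2 write@4
I2 mul r1: issue@3 deps=(None,1) exec_start@4 write@5
I3 add r2: issue@4 deps=(None,2) exec_start@5 write@8
I4 add r4: issue@5 deps=(None,2) exec_start@5 write@8

Answer: 4 4 5 8 8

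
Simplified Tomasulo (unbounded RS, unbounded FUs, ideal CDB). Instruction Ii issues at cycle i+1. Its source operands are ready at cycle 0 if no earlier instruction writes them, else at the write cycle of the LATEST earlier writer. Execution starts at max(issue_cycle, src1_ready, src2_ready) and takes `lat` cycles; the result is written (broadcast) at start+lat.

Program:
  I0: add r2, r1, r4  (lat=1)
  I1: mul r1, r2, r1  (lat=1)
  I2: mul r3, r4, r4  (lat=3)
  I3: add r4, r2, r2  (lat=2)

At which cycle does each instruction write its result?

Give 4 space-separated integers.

I0 add r2: issue@1 deps=(None,None) exec_start@1 write@2
I1 mul r1: issue@2 deps=(0,None) exec_start@2 write@3
I2 mul r3: issue@3 deps=(None,None) exec_start@3 write@6
I3 add r4: issue@4 deps=(0,0) exec_start@4 write@6

Answer: 2 3 6 6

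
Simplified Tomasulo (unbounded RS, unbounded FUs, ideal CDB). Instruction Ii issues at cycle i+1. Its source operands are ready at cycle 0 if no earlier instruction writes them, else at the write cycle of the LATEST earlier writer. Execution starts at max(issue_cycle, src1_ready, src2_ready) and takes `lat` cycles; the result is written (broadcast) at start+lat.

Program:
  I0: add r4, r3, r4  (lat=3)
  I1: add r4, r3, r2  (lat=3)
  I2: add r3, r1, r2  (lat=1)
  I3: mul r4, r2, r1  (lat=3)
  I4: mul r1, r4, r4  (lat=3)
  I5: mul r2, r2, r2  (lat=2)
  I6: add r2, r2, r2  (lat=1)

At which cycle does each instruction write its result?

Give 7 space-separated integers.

I0 add r4: issue@1 deps=(None,None) exec_start@1 write@4
I1 add r4: issue@2 deps=(None,None) exec_start@2 write@5
I2 add r3: issue@3 deps=(None,None) exec_start@3 write@4
I3 mul r4: issue@4 deps=(None,None) exec_start@4 write@7
I4 mul r1: issue@5 deps=(3,3) exec_start@7 write@10
I5 mul r2: issue@6 deps=(None,None) exec_start@6 write@8
I6 add r2: issue@7 deps=(5,5) exec_start@8 write@9

Answer: 4 5 4 7 10 8 9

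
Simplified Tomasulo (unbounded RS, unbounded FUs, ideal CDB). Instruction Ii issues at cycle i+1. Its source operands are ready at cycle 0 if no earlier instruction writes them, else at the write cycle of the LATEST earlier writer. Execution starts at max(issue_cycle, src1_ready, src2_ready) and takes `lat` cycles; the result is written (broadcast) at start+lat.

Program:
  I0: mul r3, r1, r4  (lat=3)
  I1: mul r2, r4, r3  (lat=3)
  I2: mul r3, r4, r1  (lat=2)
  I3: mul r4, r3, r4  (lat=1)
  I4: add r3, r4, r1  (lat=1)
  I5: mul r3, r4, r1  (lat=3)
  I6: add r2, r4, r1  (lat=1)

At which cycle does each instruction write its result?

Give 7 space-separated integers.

I0 mul r3: issue@1 deps=(None,None) exec_start@1 write@4
I1 mul r2: issue@2 deps=(None,0) exec_start@4 write@7
I2 mul r3: issue@3 deps=(None,None) exec_start@3 write@5
I3 mul r4: issue@4 deps=(2,None) exec_start@5 write@6
I4 add r3: issue@5 deps=(3,None) exec_start@6 write@7
I5 mul r3: issue@6 deps=(3,None) exec_start@6 write@9
I6 add r2: issue@7 deps=(3,None) exec_start@7 write@8

Answer: 4 7 5 6 7 9 8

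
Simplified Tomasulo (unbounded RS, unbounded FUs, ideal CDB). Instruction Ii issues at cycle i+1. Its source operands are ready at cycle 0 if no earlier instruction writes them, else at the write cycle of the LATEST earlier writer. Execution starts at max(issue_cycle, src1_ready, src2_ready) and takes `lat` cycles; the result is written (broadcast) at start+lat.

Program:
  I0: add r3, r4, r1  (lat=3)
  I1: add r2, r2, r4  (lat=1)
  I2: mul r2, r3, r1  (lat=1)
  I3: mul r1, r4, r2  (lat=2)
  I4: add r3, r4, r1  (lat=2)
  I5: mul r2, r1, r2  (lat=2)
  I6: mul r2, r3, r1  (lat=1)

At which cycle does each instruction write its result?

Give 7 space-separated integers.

I0 add r3: issue@1 deps=(None,None) exec_start@1 write@4
I1 add r2: issue@2 deps=(None,None) exec_start@2 write@3
I2 mul r2: issue@3 deps=(0,None) exec_start@4 write@5
I3 mul r1: issue@4 deps=(None,2) exec_start@5 write@7
I4 add r3: issue@5 deps=(None,3) exec_start@7 write@9
I5 mul r2: issue@6 deps=(3,2) exec_start@7 write@9
I6 mul r2: issue@7 deps=(4,3) exec_start@9 write@10

Answer: 4 3 5 7 9 9 10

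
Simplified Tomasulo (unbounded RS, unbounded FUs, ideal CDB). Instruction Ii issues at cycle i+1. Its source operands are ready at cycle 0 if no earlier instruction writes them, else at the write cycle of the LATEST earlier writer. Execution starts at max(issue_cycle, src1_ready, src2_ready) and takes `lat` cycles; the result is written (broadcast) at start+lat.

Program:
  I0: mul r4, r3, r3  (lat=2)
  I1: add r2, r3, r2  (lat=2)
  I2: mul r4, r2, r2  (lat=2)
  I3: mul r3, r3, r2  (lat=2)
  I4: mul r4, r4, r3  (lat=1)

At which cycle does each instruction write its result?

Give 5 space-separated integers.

Answer: 3 4 6 6 7

Derivation:
I0 mul r4: issue@1 deps=(None,None) exec_start@1 write@3
I1 add r2: issue@2 deps=(None,None) exec_start@2 write@4
I2 mul r4: issue@3 deps=(1,1) exec_start@4 write@6
I3 mul r3: issue@4 deps=(None,1) exec_start@4 write@6
I4 mul r4: issue@5 deps=(2,3) exec_start@6 write@7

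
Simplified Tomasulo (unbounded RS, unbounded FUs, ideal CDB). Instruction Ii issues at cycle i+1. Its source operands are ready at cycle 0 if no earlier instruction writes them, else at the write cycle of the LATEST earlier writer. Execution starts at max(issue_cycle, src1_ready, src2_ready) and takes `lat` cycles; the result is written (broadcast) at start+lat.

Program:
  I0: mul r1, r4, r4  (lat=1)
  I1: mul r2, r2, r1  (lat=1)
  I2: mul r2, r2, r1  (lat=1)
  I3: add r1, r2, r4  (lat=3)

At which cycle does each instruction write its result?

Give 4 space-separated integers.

I0 mul r1: issue@1 deps=(None,None) exec_start@1 write@2
I1 mul r2: issue@2 deps=(None,0) exec_start@2 write@3
I2 mul r2: issue@3 deps=(1,0) exec_start@3 write@4
I3 add r1: issue@4 deps=(2,None) exec_start@4 write@7

Answer: 2 3 4 7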